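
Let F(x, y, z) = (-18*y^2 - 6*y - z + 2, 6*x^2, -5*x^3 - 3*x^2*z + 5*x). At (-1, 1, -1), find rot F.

(∇×F)₁ = ∂F₃/∂y − ∂F₂/∂z = 0
(∇×F)₂ = ∂F₁/∂z − ∂F₃/∂x = 15*x^2 + 6*x*z - 6
(∇×F)₃ = ∂F₂/∂x − ∂F₁/∂y = 12*x + 36*y + 6
∇×F = (0, 15*x^2 + 6*x*z - 6, 12*x + 36*y + 6)
At (-1, 1, -1): (0, 15, 30).

(0, 15, 30)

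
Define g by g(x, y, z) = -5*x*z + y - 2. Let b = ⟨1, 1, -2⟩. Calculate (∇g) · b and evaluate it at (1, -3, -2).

∂g/∂x = -5*z
∂g/∂y = 1
∂g/∂z = -5*x
∇g at (1, -3, -2) = (10, 1, -5)
∇g · b = (10)(1) + (1)(1) + (-5)(-2) = 21

21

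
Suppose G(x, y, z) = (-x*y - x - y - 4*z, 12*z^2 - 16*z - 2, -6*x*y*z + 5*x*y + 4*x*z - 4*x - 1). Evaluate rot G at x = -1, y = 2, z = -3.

(65, -34, 0)

(∇×G)₁ = ∂G₃/∂y − ∂G₂/∂z = -6*x*z + 5*x - 24*z + 16
(∇×G)₂ = ∂G₁/∂z − ∂G₃/∂x = 6*y*z - 5*y - 4*z
(∇×G)₃ = ∂G₂/∂x − ∂G₁/∂y = x + 1
∇×G = (-6*x*z + 5*x - 24*z + 16, 6*y*z - 5*y - 4*z, x + 1)
At (-1, 2, -3): (65, -34, 0).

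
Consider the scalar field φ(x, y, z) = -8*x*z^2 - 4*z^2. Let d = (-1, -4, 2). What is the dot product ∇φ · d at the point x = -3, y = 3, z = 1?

∂φ/∂x = -8*z^2
∂φ/∂y = 0
∂φ/∂z = -16*x*z - 8*z
∇φ at (-3, 3, 1) = (-8, 0, 40)
∇φ · d = (-8)(-1) + (0)(-4) + (40)(2) = 88

88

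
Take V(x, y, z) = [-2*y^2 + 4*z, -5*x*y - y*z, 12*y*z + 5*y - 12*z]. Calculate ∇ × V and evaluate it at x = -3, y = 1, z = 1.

(∇×V)₁ = ∂V₃/∂y − ∂V₂/∂z = y + 12*z + 5
(∇×V)₂ = ∂V₁/∂z − ∂V₃/∂x = 4
(∇×V)₃ = ∂V₂/∂x − ∂V₁/∂y = -y
∇×V = (y + 12*z + 5, 4, -y)
At (-3, 1, 1): (18, 4, -1).

(18, 4, -1)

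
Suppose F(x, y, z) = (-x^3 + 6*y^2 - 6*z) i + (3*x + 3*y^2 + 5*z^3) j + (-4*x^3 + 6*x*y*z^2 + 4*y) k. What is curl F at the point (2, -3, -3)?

(∇×F)₁ = ∂F₃/∂y − ∂F₂/∂z = 6*x*z^2 - 15*z^2 + 4
(∇×F)₂ = ∂F₁/∂z − ∂F₃/∂x = 12*x^2 - 6*y*z^2 - 6
(∇×F)₃ = ∂F₂/∂x − ∂F₁/∂y = -12*y + 3
∇×F = (6*x*z^2 - 15*z^2 + 4, 12*x^2 - 6*y*z^2 - 6, -12*y + 3)
At (2, -3, -3): (-23, 204, 39).

(-23, 204, 39)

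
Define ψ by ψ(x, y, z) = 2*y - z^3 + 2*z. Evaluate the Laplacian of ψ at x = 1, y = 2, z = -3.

∂²ψ/∂x² = 0
∂²ψ/∂y² = 0
∂²ψ/∂z² = -6*z
∇²ψ = -6*z
At (1, 2, -3): 18.

18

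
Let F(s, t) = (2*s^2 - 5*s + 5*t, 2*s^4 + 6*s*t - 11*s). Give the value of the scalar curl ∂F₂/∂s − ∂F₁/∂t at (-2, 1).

-74

∂F₂/∂s = 8*s^3 + 6*t - 11
∂F₁/∂t = 5
Scalar curl = 8*s^3 + 6*t - 16
At (-2, 1): -74.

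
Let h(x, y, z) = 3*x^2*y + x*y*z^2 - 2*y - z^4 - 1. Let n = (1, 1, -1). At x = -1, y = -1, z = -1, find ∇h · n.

3

∂h/∂x = 6*x*y + y*z^2
∂h/∂y = 3*x^2 + x*z^2 - 2
∂h/∂z = 2*x*y*z - 4*z^3
∇h at (-1, -1, -1) = (5, 0, 2)
∇h · n = (5)(1) + (0)(1) + (2)(-1) = 3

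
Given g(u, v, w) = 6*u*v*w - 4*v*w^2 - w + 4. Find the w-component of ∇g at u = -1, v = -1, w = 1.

13

(∇g)_3 = ∂g/∂w = 6*u*v - 8*v*w - 1
At (-1, -1, 1): 13.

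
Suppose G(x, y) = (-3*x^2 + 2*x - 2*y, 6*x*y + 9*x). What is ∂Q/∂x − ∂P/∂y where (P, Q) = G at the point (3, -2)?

∂G₂/∂x = 6*y + 9
∂G₁/∂y = -2
Scalar curl = 6*y + 11
At (3, -2): -1.

-1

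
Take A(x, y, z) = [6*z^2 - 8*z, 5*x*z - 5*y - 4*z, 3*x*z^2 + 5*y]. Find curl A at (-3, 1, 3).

(∇×A)₁ = ∂A₃/∂y − ∂A₂/∂z = -5*x + 9
(∇×A)₂ = ∂A₁/∂z − ∂A₃/∂x = -3*z^2 + 12*z - 8
(∇×A)₃ = ∂A₂/∂x − ∂A₁/∂y = 5*z
∇×A = (-5*x + 9, -3*z^2 + 12*z - 8, 5*z)
At (-3, 1, 3): (24, 1, 15).

(24, 1, 15)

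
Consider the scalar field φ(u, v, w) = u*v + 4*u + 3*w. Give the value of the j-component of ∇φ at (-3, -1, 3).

(∇φ)_2 = ∂φ/∂v = u
At (-3, -1, 3): -3.

-3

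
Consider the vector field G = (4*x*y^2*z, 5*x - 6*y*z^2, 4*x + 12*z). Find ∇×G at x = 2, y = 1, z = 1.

(12, 4, -11)

(∇×G)₁ = ∂G₃/∂y − ∂G₂/∂z = 12*y*z
(∇×G)₂ = ∂G₁/∂z − ∂G₃/∂x = 4*x*y^2 - 4
(∇×G)₃ = ∂G₂/∂x − ∂G₁/∂y = -8*x*y*z + 5
∇×G = (12*y*z, 4*x*y^2 - 4, -8*x*y*z + 5)
At (2, 1, 1): (12, 4, -11).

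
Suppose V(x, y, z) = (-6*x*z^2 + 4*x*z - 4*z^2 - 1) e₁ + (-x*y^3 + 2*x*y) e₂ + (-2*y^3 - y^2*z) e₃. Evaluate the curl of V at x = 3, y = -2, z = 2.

(-16, -76, 4)

(∇×V)₁ = ∂V₃/∂y − ∂V₂/∂z = -6*y^2 - 2*y*z
(∇×V)₂ = ∂V₁/∂z − ∂V₃/∂x = -12*x*z + 4*x - 8*z
(∇×V)₃ = ∂V₂/∂x − ∂V₁/∂y = -y^3 + 2*y
∇×V = (-6*y^2 - 2*y*z, -12*x*z + 4*x - 8*z, -y^3 + 2*y)
At (3, -2, 2): (-16, -76, 4).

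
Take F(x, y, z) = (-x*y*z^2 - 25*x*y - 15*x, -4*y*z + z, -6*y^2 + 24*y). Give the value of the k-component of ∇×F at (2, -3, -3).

(∇×F)_3 = ∂F₂/∂x − ∂F₁/∂y
= 0 − (-x*z^2 - 25*x)
= x*z^2 + 25*x
At (2, -3, -3): 68.

68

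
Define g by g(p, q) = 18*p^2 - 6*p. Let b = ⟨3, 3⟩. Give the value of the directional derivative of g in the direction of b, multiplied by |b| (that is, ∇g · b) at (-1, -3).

∂g/∂p = 36*p - 6
∂g/∂q = 0
∇g at (-1, -3) = (-42, 0)
∇g · b = (-42)(3) + (0)(3) = -126

-126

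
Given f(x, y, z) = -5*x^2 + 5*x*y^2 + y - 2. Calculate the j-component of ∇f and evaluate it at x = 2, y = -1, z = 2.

(∇f)_2 = ∂f/∂y = 10*x*y + 1
At (2, -1, 2): -19.

-19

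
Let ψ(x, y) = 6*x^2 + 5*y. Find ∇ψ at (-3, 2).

(-36, 5)

∂ψ/∂x = 12*x
∂ψ/∂y = 5
∇ψ = (12*x, 5)
At (-3, 2): (-36, 5).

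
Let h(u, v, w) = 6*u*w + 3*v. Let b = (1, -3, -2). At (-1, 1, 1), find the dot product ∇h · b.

9

∂h/∂u = 6*w
∂h/∂v = 3
∂h/∂w = 6*u
∇h at (-1, 1, 1) = (6, 3, -6)
∇h · b = (6)(1) + (3)(-3) + (-6)(-2) = 9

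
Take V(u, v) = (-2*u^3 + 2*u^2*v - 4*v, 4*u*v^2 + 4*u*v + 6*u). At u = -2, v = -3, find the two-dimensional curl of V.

∂V₂/∂u = 4*v^2 + 4*v + 6
∂V₁/∂v = 2*u^2 - 4
Scalar curl = -2*u^2 + 4*v^2 + 4*v + 10
At (-2, -3): 26.

26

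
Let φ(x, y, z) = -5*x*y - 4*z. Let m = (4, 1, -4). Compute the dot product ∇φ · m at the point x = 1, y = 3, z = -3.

∂φ/∂x = -5*y
∂φ/∂y = -5*x
∂φ/∂z = -4
∇φ at (1, 3, -3) = (-15, -5, -4)
∇φ · m = (-15)(4) + (-5)(1) + (-4)(-4) = -49

-49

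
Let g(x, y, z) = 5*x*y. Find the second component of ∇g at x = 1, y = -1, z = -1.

(∇g)_2 = ∂g/∂y = 5*x
At (1, -1, -1): 5.

5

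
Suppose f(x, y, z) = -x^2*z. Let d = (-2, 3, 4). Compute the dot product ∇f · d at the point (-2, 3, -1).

∂f/∂x = -2*x*z
∂f/∂y = 0
∂f/∂z = -x^2
∇f at (-2, 3, -1) = (-4, 0, -4)
∇f · d = (-4)(-2) + (0)(3) + (-4)(4) = -8

-8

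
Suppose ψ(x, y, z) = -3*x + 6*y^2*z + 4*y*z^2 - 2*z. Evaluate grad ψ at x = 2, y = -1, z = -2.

(-3, 40, 20)

∂ψ/∂x = -3
∂ψ/∂y = 12*y*z + 4*z^2
∂ψ/∂z = 6*y^2 + 8*y*z - 2
∇ψ = (-3, 12*y*z + 4*z^2, 6*y^2 + 8*y*z - 2)
At (2, -1, -2): (-3, 40, 20).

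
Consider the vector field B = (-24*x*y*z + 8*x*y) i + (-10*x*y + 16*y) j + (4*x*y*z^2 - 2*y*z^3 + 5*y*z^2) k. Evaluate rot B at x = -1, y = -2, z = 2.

(-12, -16, -20)

(∇×B)₁ = ∂B₃/∂y − ∂B₂/∂z = 4*x*z^2 - 2*z^3 + 5*z^2
(∇×B)₂ = ∂B₁/∂z − ∂B₃/∂x = -24*x*y - 4*y*z^2
(∇×B)₃ = ∂B₂/∂x − ∂B₁/∂y = 24*x*z - 8*x - 10*y
∇×B = (4*x*z^2 - 2*z^3 + 5*z^2, -24*x*y - 4*y*z^2, 24*x*z - 8*x - 10*y)
At (-1, -2, 2): (-12, -16, -20).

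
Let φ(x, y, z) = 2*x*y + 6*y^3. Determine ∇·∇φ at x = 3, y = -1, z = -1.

∂²φ/∂x² = 0
∂²φ/∂y² = 36*y
∂²φ/∂z² = 0
∇²φ = 36*y
At (3, -1, -1): -36.

-36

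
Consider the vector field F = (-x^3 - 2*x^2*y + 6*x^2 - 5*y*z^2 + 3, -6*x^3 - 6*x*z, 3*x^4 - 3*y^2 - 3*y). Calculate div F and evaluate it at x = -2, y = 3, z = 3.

-12

∂F₁/∂x = -3*x^2 - 4*x*y + 12*x
∂F₂/∂y = 0
∂F₃/∂z = 0
∇·F = -3*x^2 - 4*x*y + 12*x
At (-2, 3, 3): -12.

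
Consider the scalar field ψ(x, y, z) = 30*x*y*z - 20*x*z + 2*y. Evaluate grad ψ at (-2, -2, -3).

∂ψ/∂x = 30*y*z - 20*z
∂ψ/∂y = 30*x*z + 2
∂ψ/∂z = 30*x*y - 20*x
∇ψ = (30*y*z - 20*z, 30*x*z + 2, 30*x*y - 20*x)
At (-2, -2, -3): (240, 182, 160).

(240, 182, 160)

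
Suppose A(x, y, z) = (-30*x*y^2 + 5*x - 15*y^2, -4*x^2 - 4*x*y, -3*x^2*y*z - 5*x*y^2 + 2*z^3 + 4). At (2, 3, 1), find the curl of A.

(-72, 81, 422)

(∇×A)₁ = ∂A₃/∂y − ∂A₂/∂z = -3*x^2*z - 10*x*y
(∇×A)₂ = ∂A₁/∂z − ∂A₃/∂x = 6*x*y*z + 5*y^2
(∇×A)₃ = ∂A₂/∂x − ∂A₁/∂y = 60*x*y - 8*x + 26*y
∇×A = (-3*x^2*z - 10*x*y, 6*x*y*z + 5*y^2, 60*x*y - 8*x + 26*y)
At (2, 3, 1): (-72, 81, 422).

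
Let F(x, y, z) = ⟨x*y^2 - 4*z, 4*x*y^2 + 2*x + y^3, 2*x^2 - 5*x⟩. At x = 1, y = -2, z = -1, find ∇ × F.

(0, -3, 22)

(∇×F)₁ = ∂F₃/∂y − ∂F₂/∂z = 0
(∇×F)₂ = ∂F₁/∂z − ∂F₃/∂x = -4*x + 1
(∇×F)₃ = ∂F₂/∂x − ∂F₁/∂y = -2*x*y + 4*y^2 + 2
∇×F = (0, -4*x + 1, -2*x*y + 4*y^2 + 2)
At (1, -2, -1): (0, -3, 22).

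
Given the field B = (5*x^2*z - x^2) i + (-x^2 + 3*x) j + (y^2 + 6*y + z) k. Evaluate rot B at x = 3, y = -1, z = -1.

(∇×B)₁ = ∂B₃/∂y − ∂B₂/∂z = 2*y + 6
(∇×B)₂ = ∂B₁/∂z − ∂B₃/∂x = 5*x^2
(∇×B)₃ = ∂B₂/∂x − ∂B₁/∂y = -2*x + 3
∇×B = (2*y + 6, 5*x^2, -2*x + 3)
At (3, -1, -1): (4, 45, -3).

(4, 45, -3)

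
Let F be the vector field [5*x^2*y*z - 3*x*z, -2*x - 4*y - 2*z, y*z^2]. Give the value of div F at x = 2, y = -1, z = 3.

-79

∂F₁/∂x = 10*x*y*z - 3*z
∂F₂/∂y = -4
∂F₃/∂z = 2*y*z
∇·F = 10*x*y*z + 2*y*z - 3*z - 4
At (2, -1, 3): -79.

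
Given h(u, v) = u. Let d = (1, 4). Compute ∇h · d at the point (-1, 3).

∂h/∂u = 1
∂h/∂v = 0
∇h at (-1, 3) = (1, 0)
∇h · d = (1)(1) + (0)(4) = 1

1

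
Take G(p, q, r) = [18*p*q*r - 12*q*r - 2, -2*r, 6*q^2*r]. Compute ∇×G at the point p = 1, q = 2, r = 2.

(∇×G)₁ = ∂G₃/∂q − ∂G₂/∂r = 12*q*r + 2
(∇×G)₂ = ∂G₁/∂r − ∂G₃/∂p = 18*p*q - 12*q
(∇×G)₃ = ∂G₂/∂p − ∂G₁/∂q = -18*p*r + 12*r
∇×G = (12*q*r + 2, 18*p*q - 12*q, -18*p*r + 12*r)
At (1, 2, 2): (50, 12, -12).

(50, 12, -12)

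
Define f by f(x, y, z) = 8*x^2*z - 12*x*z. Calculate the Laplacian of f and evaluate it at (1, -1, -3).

-48

∂²f/∂x² = 16*z
∂²f/∂y² = 0
∂²f/∂z² = 0
∇²f = 16*z
At (1, -1, -3): -48.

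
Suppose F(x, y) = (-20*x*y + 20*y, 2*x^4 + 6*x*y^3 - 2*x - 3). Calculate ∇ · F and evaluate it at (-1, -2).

∂F₁/∂x = -20*y
∂F₂/∂y = 18*x*y^2
∇·F = 18*x*y^2 - 20*y
At (-1, -2): -32.

-32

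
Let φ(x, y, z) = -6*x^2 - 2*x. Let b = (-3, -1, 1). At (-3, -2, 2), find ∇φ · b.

-102

∂φ/∂x = -12*x - 2
∂φ/∂y = 0
∂φ/∂z = 0
∇φ at (-3, -2, 2) = (34, 0, 0)
∇φ · b = (34)(-3) + (0)(-1) + (0)(1) = -102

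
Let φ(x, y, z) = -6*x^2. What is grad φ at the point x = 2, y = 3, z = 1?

∂φ/∂x = -12*x
∂φ/∂y = 0
∂φ/∂z = 0
∇φ = (-12*x, 0, 0)
At (2, 3, 1): (-24, 0, 0).

(-24, 0, 0)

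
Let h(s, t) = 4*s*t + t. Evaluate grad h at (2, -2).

(-8, 9)

∂h/∂s = 4*t
∂h/∂t = 4*s + 1
∇h = (4*t, 4*s + 1)
At (2, -2): (-8, 9).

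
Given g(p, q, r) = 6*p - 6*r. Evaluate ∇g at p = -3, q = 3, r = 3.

(6, 0, -6)

∂g/∂p = 6
∂g/∂q = 0
∂g/∂r = -6
∇g = (6, 0, -6)
At (-3, 3, 3): (6, 0, -6).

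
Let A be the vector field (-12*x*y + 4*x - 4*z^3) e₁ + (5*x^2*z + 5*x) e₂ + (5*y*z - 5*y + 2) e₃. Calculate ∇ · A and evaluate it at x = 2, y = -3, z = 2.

25

∂A₁/∂x = -12*y + 4
∂A₂/∂y = 0
∂A₃/∂z = 5*y
∇·A = -7*y + 4
At (2, -3, 2): 25.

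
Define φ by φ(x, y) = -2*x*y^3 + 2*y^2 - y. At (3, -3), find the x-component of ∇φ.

(∇φ)_1 = ∂φ/∂x = -2*y^3
At (3, -3): 54.

54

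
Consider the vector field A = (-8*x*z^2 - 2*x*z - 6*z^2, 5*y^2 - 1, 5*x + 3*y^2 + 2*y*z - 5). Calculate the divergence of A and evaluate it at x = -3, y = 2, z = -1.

18

∂A₁/∂x = -8*z^2 - 2*z
∂A₂/∂y = 10*y
∂A₃/∂z = 2*y
∇·A = 12*y - 8*z^2 - 2*z
At (-3, 2, -1): 18.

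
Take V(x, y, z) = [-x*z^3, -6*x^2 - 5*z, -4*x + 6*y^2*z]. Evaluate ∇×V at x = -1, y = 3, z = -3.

(-103, 31, 12)

(∇×V)₁ = ∂V₃/∂y − ∂V₂/∂z = 12*y*z + 5
(∇×V)₂ = ∂V₁/∂z − ∂V₃/∂x = -3*x*z^2 + 4
(∇×V)₃ = ∂V₂/∂x − ∂V₁/∂y = -12*x
∇×V = (12*y*z + 5, -3*x*z^2 + 4, -12*x)
At (-1, 3, -3): (-103, 31, 12).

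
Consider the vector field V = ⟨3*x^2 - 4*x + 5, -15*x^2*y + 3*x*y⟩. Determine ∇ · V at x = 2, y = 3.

∂V₁/∂x = 6*x - 4
∂V₂/∂y = -15*x^2 + 3*x
∇·V = -15*x^2 + 9*x - 4
At (2, 3): -46.

-46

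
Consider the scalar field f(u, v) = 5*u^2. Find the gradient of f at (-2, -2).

(-20, 0)

∂f/∂u = 10*u
∂f/∂v = 0
∇f = (10*u, 0)
At (-2, -2): (-20, 0).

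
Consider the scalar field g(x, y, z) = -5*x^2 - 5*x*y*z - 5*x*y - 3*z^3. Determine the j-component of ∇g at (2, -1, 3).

-40

(∇g)_2 = ∂g/∂y = -5*x*z - 5*x
At (2, -1, 3): -40.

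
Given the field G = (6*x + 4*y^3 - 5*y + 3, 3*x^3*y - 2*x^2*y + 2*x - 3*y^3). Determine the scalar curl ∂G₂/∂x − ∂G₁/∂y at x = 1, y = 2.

∂G₂/∂x = 9*x^2*y - 4*x*y + 2
∂G₁/∂y = 12*y^2 - 5
Scalar curl = 9*x^2*y - 4*x*y - 12*y^2 + 7
At (1, 2): -31.

-31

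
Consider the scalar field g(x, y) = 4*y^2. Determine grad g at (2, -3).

∂g/∂x = 0
∂g/∂y = 8*y
∇g = (0, 8*y)
At (2, -3): (0, -24).

(0, -24)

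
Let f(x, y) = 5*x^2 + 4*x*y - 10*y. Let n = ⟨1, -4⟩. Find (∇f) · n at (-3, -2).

∂f/∂x = 10*x + 4*y
∂f/∂y = 4*x - 10
∇f at (-3, -2) = (-38, -22)
∇f · n = (-38)(1) + (-22)(-4) = 50

50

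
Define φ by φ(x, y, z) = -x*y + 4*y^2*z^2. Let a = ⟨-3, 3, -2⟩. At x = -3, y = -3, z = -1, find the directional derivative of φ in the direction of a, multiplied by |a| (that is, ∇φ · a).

∂φ/∂x = -y
∂φ/∂y = -x + 8*y*z^2
∂φ/∂z = 8*y^2*z
∇φ at (-3, -3, -1) = (3, -21, -72)
∇φ · a = (3)(-3) + (-21)(3) + (-72)(-2) = 72

72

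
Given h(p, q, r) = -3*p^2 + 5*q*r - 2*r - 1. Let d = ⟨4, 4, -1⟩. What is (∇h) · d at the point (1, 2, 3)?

28

∂h/∂p = -6*p
∂h/∂q = 5*r
∂h/∂r = 5*q - 2
∇h at (1, 2, 3) = (-6, 15, 8)
∇h · d = (-6)(4) + (15)(4) + (8)(-1) = 28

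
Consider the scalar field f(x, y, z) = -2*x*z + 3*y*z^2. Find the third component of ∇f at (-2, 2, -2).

-20

(∇f)_3 = ∂f/∂z = -2*x + 6*y*z
At (-2, 2, -2): -20.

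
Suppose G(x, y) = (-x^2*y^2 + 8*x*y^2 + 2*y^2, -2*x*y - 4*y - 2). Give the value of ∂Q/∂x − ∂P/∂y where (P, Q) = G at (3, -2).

72

∂G₂/∂x = -2*y
∂G₁/∂y = -2*x^2*y + 16*x*y + 4*y
Scalar curl = 2*x^2*y - 16*x*y - 6*y
At (3, -2): 72.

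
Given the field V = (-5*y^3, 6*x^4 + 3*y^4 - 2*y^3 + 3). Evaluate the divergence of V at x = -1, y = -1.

-18

∂V₁/∂x = 0
∂V₂/∂y = 12*y^3 - 6*y^2
∇·V = 12*y^3 - 6*y^2
At (-1, -1): -18.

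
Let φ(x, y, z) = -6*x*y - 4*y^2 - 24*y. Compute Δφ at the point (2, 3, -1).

∂²φ/∂x² = 0
∂²φ/∂y² = -8
∂²φ/∂z² = 0
∇²φ = -8
At (2, 3, -1): -8.

-8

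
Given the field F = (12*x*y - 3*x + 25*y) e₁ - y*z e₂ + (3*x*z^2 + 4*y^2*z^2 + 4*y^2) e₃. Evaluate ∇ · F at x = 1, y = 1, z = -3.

∂F₁/∂x = 12*y - 3
∂F₂/∂y = -z
∂F₃/∂z = 6*x*z + 8*y^2*z
∇·F = 6*x*z + 8*y^2*z + 12*y - z - 3
At (1, 1, -3): -30.

-30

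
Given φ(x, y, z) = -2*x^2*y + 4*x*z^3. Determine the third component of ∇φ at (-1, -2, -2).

-48

(∇φ)_3 = ∂φ/∂z = 12*x*z^2
At (-1, -2, -2): -48.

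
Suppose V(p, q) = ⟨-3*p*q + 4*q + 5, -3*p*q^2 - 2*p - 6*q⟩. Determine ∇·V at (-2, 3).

∂V₁/∂p = -3*q
∂V₂/∂q = -6*p*q - 6
∇·V = -6*p*q - 3*q - 6
At (-2, 3): 21.

21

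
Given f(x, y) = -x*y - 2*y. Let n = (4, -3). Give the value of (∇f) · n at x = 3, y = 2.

∂f/∂x = -y
∂f/∂y = -x - 2
∇f at (3, 2) = (-2, -5)
∇f · n = (-2)(4) + (-5)(-3) = 7

7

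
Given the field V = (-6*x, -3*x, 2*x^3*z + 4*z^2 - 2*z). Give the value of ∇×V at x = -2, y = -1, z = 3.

(0, -72, -3)

(∇×V)₁ = ∂V₃/∂y − ∂V₂/∂z = 0
(∇×V)₂ = ∂V₁/∂z − ∂V₃/∂x = -6*x^2*z
(∇×V)₃ = ∂V₂/∂x − ∂V₁/∂y = -3
∇×V = (0, -6*x^2*z, -3)
At (-2, -1, 3): (0, -72, -3).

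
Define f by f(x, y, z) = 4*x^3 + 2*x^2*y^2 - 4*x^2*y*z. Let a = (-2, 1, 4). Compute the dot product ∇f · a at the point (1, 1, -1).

∂f/∂x = 12*x^2 + 4*x*y^2 - 8*x*y*z
∂f/∂y = 4*x^2*y - 4*x^2*z
∂f/∂z = -4*x^2*y
∇f at (1, 1, -1) = (24, 8, -4)
∇f · a = (24)(-2) + (8)(1) + (-4)(4) = -56

-56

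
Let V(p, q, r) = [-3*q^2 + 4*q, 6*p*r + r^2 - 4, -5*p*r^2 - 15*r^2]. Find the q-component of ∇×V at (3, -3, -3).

45

(∇×V)_2 = ∂V₁/∂r − ∂V₃/∂p
= 0 − (-5*r^2)
= 5*r^2
At (3, -3, -3): 45.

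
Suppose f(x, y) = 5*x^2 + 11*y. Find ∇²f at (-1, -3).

10

∂²f/∂x² = 10
∂²f/∂y² = 0
∇²f = 10
At (-1, -3): 10.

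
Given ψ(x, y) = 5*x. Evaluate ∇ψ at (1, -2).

(5, 0)

∂ψ/∂x = 5
∂ψ/∂y = 0
∇ψ = (5, 0)
At (1, -2): (5, 0).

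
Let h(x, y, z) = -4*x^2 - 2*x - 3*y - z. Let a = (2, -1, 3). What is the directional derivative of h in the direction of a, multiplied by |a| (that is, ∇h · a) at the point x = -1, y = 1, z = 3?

∂h/∂x = -8*x - 2
∂h/∂y = -3
∂h/∂z = -1
∇h at (-1, 1, 3) = (6, -3, -1)
∇h · a = (6)(2) + (-3)(-1) + (-1)(3) = 12

12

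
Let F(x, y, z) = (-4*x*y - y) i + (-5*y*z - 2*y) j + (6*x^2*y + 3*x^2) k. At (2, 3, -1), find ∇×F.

(39, -84, 9)

(∇×F)₁ = ∂F₃/∂y − ∂F₂/∂z = 6*x^2 + 5*y
(∇×F)₂ = ∂F₁/∂z − ∂F₃/∂x = -12*x*y - 6*x
(∇×F)₃ = ∂F₂/∂x − ∂F₁/∂y = 4*x + 1
∇×F = (6*x^2 + 5*y, -12*x*y - 6*x, 4*x + 1)
At (2, 3, -1): (39, -84, 9).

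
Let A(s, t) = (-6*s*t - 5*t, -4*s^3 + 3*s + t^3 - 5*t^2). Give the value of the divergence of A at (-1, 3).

-21

∂A₁/∂s = -6*t
∂A₂/∂t = 3*t^2 - 10*t
∇·A = 3*t^2 - 16*t
At (-1, 3): -21.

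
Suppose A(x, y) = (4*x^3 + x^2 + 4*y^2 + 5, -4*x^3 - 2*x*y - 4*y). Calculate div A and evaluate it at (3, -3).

∂A₁/∂x = 12*x^2 + 2*x
∂A₂/∂y = -2*x - 4
∇·A = 12*x^2 - 4
At (3, -3): 104.

104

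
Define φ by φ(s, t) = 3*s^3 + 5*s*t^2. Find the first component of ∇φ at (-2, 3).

(∇φ)_1 = ∂φ/∂s = 9*s^2 + 5*t^2
At (-2, 3): 81.

81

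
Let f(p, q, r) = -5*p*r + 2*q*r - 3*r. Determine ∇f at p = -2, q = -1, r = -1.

(5, -2, 5)

∂f/∂p = -5*r
∂f/∂q = 2*r
∂f/∂r = -5*p + 2*q - 3
∇f = (-5*r, 2*r, -5*p + 2*q - 3)
At (-2, -1, -1): (5, -2, 5).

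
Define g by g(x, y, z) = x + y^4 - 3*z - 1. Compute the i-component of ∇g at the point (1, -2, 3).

(∇g)_1 = ∂g/∂x = 1
At (1, -2, 3): 1.

1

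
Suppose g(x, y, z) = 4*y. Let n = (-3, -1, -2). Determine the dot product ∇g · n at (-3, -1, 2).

-4

∂g/∂x = 0
∂g/∂y = 4
∂g/∂z = 0
∇g at (-3, -1, 2) = (0, 4, 0)
∇g · n = (0)(-3) + (4)(-1) + (0)(-2) = -4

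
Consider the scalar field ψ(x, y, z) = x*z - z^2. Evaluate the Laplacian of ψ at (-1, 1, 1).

-2

∂²ψ/∂x² = 0
∂²ψ/∂y² = 0
∂²ψ/∂z² = -2
∇²ψ = -2
At (-1, 1, 1): -2.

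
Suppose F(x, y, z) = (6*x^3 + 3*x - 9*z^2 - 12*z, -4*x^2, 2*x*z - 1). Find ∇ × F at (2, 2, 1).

(∇×F)₁ = ∂F₃/∂y − ∂F₂/∂z = 0
(∇×F)₂ = ∂F₁/∂z − ∂F₃/∂x = -20*z - 12
(∇×F)₃ = ∂F₂/∂x − ∂F₁/∂y = -8*x
∇×F = (0, -20*z - 12, -8*x)
At (2, 2, 1): (0, -32, -16).

(0, -32, -16)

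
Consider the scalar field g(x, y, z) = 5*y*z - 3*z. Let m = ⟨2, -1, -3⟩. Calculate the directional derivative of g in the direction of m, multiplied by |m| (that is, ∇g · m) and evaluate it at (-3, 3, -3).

-21

∂g/∂x = 0
∂g/∂y = 5*z
∂g/∂z = 5*y - 3
∇g at (-3, 3, -3) = (0, -15, 12)
∇g · m = (0)(2) + (-15)(-1) + (12)(-3) = -21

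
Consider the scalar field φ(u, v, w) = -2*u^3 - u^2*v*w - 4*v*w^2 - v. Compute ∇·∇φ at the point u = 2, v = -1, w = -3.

-22

∂²φ/∂u² = -2*(6*u + v*w)
∂²φ/∂v² = 0
∂²φ/∂w² = -8*v
∇²φ = -12*u - 2*v*w - 8*v
At (2, -1, -3): -22.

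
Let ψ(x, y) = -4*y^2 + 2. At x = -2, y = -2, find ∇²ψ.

∂²ψ/∂x² = 0
∂²ψ/∂y² = -8
∇²ψ = -8
At (-2, -2): -8.

-8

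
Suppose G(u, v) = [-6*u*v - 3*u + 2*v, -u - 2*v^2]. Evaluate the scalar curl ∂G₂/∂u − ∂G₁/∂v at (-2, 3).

∂G₂/∂u = -1
∂G₁/∂v = -6*u + 2
Scalar curl = 6*u - 3
At (-2, 3): -15.

-15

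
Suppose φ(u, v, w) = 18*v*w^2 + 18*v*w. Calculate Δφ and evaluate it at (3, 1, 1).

∂²φ/∂u² = 0
∂²φ/∂v² = 0
∂²φ/∂w² = 36*v
∇²φ = 36*v
At (3, 1, 1): 36.

36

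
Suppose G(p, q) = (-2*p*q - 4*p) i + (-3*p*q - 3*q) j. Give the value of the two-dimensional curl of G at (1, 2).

∂G₂/∂p = -3*q
∂G₁/∂q = -2*p
Scalar curl = 2*p - 3*q
At (1, 2): -4.

-4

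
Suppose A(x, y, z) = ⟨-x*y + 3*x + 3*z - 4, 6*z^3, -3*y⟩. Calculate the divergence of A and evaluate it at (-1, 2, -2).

1

∂A₁/∂x = -y + 3
∂A₂/∂y = 0
∂A₃/∂z = 0
∇·A = -y + 3
At (-1, 2, -2): 1.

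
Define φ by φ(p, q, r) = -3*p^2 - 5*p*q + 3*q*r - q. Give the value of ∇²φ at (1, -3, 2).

∂²φ/∂p² = -6
∂²φ/∂q² = 0
∂²φ/∂r² = 0
∇²φ = -6
At (1, -3, 2): -6.

-6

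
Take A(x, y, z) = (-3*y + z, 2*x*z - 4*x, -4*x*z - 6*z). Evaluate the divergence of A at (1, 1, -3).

∂A₁/∂x = 0
∂A₂/∂y = 0
∂A₃/∂z = -4*x - 6
∇·A = -4*x - 6
At (1, 1, -3): -10.

-10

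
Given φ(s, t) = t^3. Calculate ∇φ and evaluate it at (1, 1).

∂φ/∂s = 0
∂φ/∂t = 3*t^2
∇φ = (0, 3*t^2)
At (1, 1): (0, 3).

(0, 3)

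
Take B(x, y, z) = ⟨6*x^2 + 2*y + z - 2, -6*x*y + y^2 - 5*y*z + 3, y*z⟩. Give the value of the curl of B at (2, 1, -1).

(4, 1, -8)

(∇×B)₁ = ∂B₃/∂y − ∂B₂/∂z = 5*y + z
(∇×B)₂ = ∂B₁/∂z − ∂B₃/∂x = 1
(∇×B)₃ = ∂B₂/∂x − ∂B₁/∂y = -6*y - 2
∇×B = (5*y + z, 1, -6*y - 2)
At (2, 1, -1): (4, 1, -8).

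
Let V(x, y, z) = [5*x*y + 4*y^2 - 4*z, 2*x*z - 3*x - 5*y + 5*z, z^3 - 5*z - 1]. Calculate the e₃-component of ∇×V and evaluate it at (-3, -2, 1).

30

(∇×V)_3 = ∂V₂/∂x − ∂V₁/∂y
= 2*z - 3 − (5*x + 8*y)
= -5*x - 8*y + 2*z - 3
At (-3, -2, 1): 30.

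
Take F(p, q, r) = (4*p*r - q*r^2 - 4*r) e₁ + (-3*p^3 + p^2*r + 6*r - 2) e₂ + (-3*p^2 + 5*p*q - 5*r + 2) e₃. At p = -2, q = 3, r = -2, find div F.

∂F₁/∂p = 4*r
∂F₂/∂q = 0
∂F₃/∂r = -5
∇·F = 4*r - 5
At (-2, 3, -2): -13.

-13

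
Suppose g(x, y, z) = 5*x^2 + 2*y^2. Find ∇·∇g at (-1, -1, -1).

14

∂²g/∂x² = 10
∂²g/∂y² = 4
∂²g/∂z² = 0
∇²g = 14
At (-1, -1, -1): 14.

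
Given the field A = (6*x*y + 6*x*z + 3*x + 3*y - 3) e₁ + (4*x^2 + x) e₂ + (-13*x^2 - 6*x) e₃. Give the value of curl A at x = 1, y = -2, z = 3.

(∇×A)₁ = ∂A₃/∂y − ∂A₂/∂z = 0
(∇×A)₂ = ∂A₁/∂z − ∂A₃/∂x = 32*x + 6
(∇×A)₃ = ∂A₂/∂x − ∂A₁/∂y = 2*x - 2
∇×A = (0, 32*x + 6, 2*x - 2)
At (1, -2, 3): (0, 38, 0).

(0, 38, 0)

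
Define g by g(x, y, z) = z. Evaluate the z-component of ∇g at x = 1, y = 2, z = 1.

(∇g)_3 = ∂g/∂z = 1
At (1, 2, 1): 1.

1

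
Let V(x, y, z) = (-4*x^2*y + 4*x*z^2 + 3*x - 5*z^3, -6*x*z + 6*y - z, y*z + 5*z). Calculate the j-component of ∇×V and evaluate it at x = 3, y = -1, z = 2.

(∇×V)_2 = ∂V₁/∂z − ∂V₃/∂x
= 8*x*z - 15*z^2 − (0)
= 8*x*z - 15*z^2
At (3, -1, 2): -12.

-12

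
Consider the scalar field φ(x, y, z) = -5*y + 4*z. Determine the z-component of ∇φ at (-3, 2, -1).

4

(∇φ)_3 = ∂φ/∂z = 4
At (-3, 2, -1): 4.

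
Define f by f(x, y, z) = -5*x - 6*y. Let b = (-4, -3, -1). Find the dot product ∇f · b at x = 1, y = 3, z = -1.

38

∂f/∂x = -5
∂f/∂y = -6
∂f/∂z = 0
∇f at (1, 3, -1) = (-5, -6, 0)
∇f · b = (-5)(-4) + (-6)(-3) + (0)(-1) = 38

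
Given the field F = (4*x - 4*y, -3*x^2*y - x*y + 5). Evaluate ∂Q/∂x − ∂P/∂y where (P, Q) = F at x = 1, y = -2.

∂F₂/∂x = -6*x*y - y
∂F₁/∂y = -4
Scalar curl = -6*x*y - y + 4
At (1, -2): 18.

18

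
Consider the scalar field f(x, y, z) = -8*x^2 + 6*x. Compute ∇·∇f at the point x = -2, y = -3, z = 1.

-16

∂²f/∂x² = -16
∂²f/∂y² = 0
∂²f/∂z² = 0
∇²f = -16
At (-2, -3, 1): -16.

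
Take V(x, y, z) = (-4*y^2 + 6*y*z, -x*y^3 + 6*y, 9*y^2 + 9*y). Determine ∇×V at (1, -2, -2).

(∇×V)₁ = ∂V₃/∂y − ∂V₂/∂z = 18*y + 9
(∇×V)₂ = ∂V₁/∂z − ∂V₃/∂x = 6*y
(∇×V)₃ = ∂V₂/∂x − ∂V₁/∂y = -y^3 + 8*y - 6*z
∇×V = (18*y + 9, 6*y, -y^3 + 8*y - 6*z)
At (1, -2, -2): (-27, -12, 4).

(-27, -12, 4)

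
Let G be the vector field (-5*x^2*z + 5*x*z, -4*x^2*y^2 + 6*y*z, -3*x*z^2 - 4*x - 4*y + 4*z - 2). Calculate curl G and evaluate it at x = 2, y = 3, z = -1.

(-22, -3, -144)

(∇×G)₁ = ∂G₃/∂y − ∂G₂/∂z = -6*y - 4
(∇×G)₂ = ∂G₁/∂z − ∂G₃/∂x = -5*x^2 + 5*x + 3*z^2 + 4
(∇×G)₃ = ∂G₂/∂x − ∂G₁/∂y = -8*x*y^2
∇×G = (-6*y - 4, -5*x^2 + 5*x + 3*z^2 + 4, -8*x*y^2)
At (2, 3, -1): (-22, -3, -144).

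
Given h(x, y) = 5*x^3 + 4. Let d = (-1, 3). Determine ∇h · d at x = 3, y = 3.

∂h/∂x = 15*x^2
∂h/∂y = 0
∇h at (3, 3) = (135, 0)
∇h · d = (135)(-1) + (0)(3) = -135

-135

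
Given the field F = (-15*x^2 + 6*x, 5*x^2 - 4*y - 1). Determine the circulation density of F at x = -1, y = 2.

-10

∂F₂/∂x = 10*x
∂F₁/∂y = 0
Scalar curl = 10*x
At (-1, 2): -10.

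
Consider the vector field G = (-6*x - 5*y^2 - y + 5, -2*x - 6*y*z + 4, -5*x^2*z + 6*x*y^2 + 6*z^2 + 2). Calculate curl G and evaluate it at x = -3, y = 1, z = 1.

(-30, -36, 9)

(∇×G)₁ = ∂G₃/∂y − ∂G₂/∂z = 12*x*y + 6*y
(∇×G)₂ = ∂G₁/∂z − ∂G₃/∂x = 10*x*z - 6*y^2
(∇×G)₃ = ∂G₂/∂x − ∂G₁/∂y = 10*y - 1
∇×G = (12*x*y + 6*y, 10*x*z - 6*y^2, 10*y - 1)
At (-3, 1, 1): (-30, -36, 9).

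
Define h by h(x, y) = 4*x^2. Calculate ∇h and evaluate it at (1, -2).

∂h/∂x = 8*x
∂h/∂y = 0
∇h = (8*x, 0)
At (1, -2): (8, 0).

(8, 0)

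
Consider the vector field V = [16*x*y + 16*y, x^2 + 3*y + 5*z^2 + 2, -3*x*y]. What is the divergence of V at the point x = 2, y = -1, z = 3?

-13

∂V₁/∂x = 16*y
∂V₂/∂y = 3
∂V₃/∂z = 0
∇·V = 16*y + 3
At (2, -1, 3): -13.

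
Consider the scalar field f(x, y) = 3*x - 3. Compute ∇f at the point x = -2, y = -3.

(3, 0)

∂f/∂x = 3
∂f/∂y = 0
∇f = (3, 0)
At (-2, -3): (3, 0).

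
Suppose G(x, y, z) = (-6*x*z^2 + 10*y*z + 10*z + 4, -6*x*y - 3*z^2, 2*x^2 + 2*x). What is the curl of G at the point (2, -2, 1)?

(∇×G)₁ = ∂G₃/∂y − ∂G₂/∂z = 6*z
(∇×G)₂ = ∂G₁/∂z − ∂G₃/∂x = -12*x*z - 4*x + 10*y + 8
(∇×G)₃ = ∂G₂/∂x − ∂G₁/∂y = -6*y - 10*z
∇×G = (6*z, -12*x*z - 4*x + 10*y + 8, -6*y - 10*z)
At (2, -2, 1): (6, -44, 2).

(6, -44, 2)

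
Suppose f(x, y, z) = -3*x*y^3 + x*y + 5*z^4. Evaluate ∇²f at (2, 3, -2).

132

∂²f/∂x² = 0
∂²f/∂y² = -18*x*y
∂²f/∂z² = 60*z^2
∇²f = -18*x*y + 60*z^2
At (2, 3, -2): 132.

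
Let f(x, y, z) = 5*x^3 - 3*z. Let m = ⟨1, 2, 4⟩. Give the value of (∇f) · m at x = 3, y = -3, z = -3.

123

∂f/∂x = 15*x^2
∂f/∂y = 0
∂f/∂z = -3
∇f at (3, -3, -3) = (135, 0, -3)
∇f · m = (135)(1) + (0)(2) + (-3)(4) = 123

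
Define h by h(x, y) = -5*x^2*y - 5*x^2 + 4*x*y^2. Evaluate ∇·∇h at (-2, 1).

-36

∂²h/∂x² = -10*(y + 1)
∂²h/∂y² = 8*x
∇²h = 8*x - 10*y - 10
At (-2, 1): -36.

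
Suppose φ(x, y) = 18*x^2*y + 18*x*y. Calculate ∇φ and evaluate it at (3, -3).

∂φ/∂x = 36*x*y + 18*y
∂φ/∂y = 18*x^2 + 18*x
∇φ = (36*x*y + 18*y, 18*x^2 + 18*x)
At (3, -3): (-378, 216).

(-378, 216)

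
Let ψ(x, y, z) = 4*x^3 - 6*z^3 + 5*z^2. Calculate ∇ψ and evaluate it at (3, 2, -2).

∂ψ/∂x = 12*x^2
∂ψ/∂y = 0
∂ψ/∂z = -18*z^2 + 10*z
∇ψ = (12*x^2, 0, -18*z^2 + 10*z)
At (3, 2, -2): (108, 0, -92).

(108, 0, -92)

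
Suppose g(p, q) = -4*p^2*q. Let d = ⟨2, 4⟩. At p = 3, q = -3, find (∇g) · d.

∂g/∂p = -8*p*q
∂g/∂q = -4*p^2
∇g at (3, -3) = (72, -36)
∇g · d = (72)(2) + (-36)(4) = 0

0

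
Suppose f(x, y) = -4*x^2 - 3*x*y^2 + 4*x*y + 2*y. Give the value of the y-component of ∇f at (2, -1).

(∇f)_2 = ∂f/∂y = -6*x*y + 4*x + 2
At (2, -1): 22.

22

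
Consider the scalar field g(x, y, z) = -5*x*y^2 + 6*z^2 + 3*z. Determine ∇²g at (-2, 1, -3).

32

∂²g/∂x² = 0
∂²g/∂y² = -10*x
∂²g/∂z² = 12
∇²g = -10*x + 12
At (-2, 1, -3): 32.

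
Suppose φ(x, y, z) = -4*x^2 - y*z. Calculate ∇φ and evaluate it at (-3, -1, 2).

∂φ/∂x = -8*x
∂φ/∂y = -z
∂φ/∂z = -y
∇φ = (-8*x, -z, -y)
At (-3, -1, 2): (24, -2, 1).

(24, -2, 1)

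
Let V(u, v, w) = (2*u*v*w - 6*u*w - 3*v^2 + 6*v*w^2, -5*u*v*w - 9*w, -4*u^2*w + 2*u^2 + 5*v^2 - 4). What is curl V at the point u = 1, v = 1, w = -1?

(∇×V)₁ = ∂V₃/∂v − ∂V₂/∂w = 5*u*v + 10*v + 9
(∇×V)₂ = ∂V₁/∂w − ∂V₃/∂u = 2*u*v + 8*u*w - 10*u + 12*v*w
(∇×V)₃ = ∂V₂/∂u − ∂V₁/∂v = -2*u*w - 5*v*w + 6*v - 6*w^2
∇×V = (5*u*v + 10*v + 9, 2*u*v + 8*u*w - 10*u + 12*v*w, -2*u*w - 5*v*w + 6*v - 6*w^2)
At (1, 1, -1): (24, -28, 7).

(24, -28, 7)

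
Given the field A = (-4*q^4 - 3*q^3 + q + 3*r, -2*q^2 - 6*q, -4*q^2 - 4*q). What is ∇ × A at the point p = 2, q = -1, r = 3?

(∇×A)₁ = ∂A₃/∂q − ∂A₂/∂r = -8*q - 4
(∇×A)₂ = ∂A₁/∂r − ∂A₃/∂p = 3
(∇×A)₃ = ∂A₂/∂p − ∂A₁/∂q = 16*q^3 + 9*q^2 - 1
∇×A = (-8*q - 4, 3, 16*q^3 + 9*q^2 - 1)
At (2, -1, 3): (4, 3, -8).

(4, 3, -8)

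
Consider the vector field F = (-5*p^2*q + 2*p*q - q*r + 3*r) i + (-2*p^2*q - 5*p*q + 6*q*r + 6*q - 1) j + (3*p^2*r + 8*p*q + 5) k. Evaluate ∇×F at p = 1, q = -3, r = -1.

(26, 36, 29)

(∇×F)₁ = ∂F₃/∂q − ∂F₂/∂r = 8*p - 6*q
(∇×F)₂ = ∂F₁/∂r − ∂F₃/∂p = -6*p*r - 9*q + 3
(∇×F)₃ = ∂F₂/∂p − ∂F₁/∂q = 5*p^2 - 4*p*q - 2*p - 5*q + r
∇×F = (8*p - 6*q, -6*p*r - 9*q + 3, 5*p^2 - 4*p*q - 2*p - 5*q + r)
At (1, -3, -1): (26, 36, 29).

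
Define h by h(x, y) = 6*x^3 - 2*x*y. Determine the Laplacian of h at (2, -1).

72

∂²h/∂x² = 36*x
∂²h/∂y² = 0
∇²h = 36*x
At (2, -1): 72.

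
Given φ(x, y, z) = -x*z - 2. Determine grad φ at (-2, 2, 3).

∂φ/∂x = -z
∂φ/∂y = 0
∂φ/∂z = -x
∇φ = (-z, 0, -x)
At (-2, 2, 3): (-3, 0, 2).

(-3, 0, 2)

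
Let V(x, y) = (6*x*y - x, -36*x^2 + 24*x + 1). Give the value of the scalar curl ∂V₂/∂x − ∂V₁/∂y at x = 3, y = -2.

-210

∂V₂/∂x = -72*x + 24
∂V₁/∂y = 6*x
Scalar curl = -78*x + 24
At (3, -2): -210.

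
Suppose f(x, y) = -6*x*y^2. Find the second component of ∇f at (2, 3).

(∇f)_2 = ∂f/∂y = -12*x*y
At (2, 3): -72.

-72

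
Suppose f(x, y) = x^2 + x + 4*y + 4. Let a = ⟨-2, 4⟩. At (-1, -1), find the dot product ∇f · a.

∂f/∂x = 2*x + 1
∂f/∂y = 4
∇f at (-1, -1) = (-1, 4)
∇f · a = (-1)(-2) + (4)(4) = 18

18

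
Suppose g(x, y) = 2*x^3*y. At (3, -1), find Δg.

-36

∂²g/∂x² = 12*x*y
∂²g/∂y² = 0
∇²g = 12*x*y
At (3, -1): -36.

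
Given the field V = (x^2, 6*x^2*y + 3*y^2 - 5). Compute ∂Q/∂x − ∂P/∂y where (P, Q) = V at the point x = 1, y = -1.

-12

∂V₂/∂x = 12*x*y
∂V₁/∂y = 0
Scalar curl = 12*x*y
At (1, -1): -12.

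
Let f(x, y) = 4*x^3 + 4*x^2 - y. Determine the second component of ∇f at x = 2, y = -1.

-1

(∇f)_2 = ∂f/∂y = -1
At (2, -1): -1.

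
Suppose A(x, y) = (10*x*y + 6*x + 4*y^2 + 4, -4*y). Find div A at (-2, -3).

∂A₁/∂x = 10*y + 6
∂A₂/∂y = -4
∇·A = 10*y + 2
At (-2, -3): -28.

-28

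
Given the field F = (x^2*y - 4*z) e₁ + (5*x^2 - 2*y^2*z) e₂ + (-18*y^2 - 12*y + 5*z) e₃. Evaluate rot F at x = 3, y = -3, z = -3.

(∇×F)₁ = ∂F₃/∂y − ∂F₂/∂z = 2*y^2 - 36*y - 12
(∇×F)₂ = ∂F₁/∂z − ∂F₃/∂x = -4
(∇×F)₃ = ∂F₂/∂x − ∂F₁/∂y = -x^2 + 10*x
∇×F = (2*y^2 - 36*y - 12, -4, -x^2 + 10*x)
At (3, -3, -3): (114, -4, 21).

(114, -4, 21)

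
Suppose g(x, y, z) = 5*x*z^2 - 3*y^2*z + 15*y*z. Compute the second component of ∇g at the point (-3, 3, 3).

(∇g)_2 = ∂g/∂y = -6*y*z + 15*z
At (-3, 3, 3): -9.

-9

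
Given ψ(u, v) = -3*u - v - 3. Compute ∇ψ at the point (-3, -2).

(-3, -1)

∂ψ/∂u = -3
∂ψ/∂v = -1
∇ψ = (-3, -1)
At (-3, -2): (-3, -1).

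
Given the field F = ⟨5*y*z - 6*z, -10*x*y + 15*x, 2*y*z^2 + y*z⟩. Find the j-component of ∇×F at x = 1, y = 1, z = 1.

(∇×F)_2 = ∂F₁/∂z − ∂F₃/∂x
= 5*y - 6 − (0)
= 5*y - 6
At (1, 1, 1): -1.

-1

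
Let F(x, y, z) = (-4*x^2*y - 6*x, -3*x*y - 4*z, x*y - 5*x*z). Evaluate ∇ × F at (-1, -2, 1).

(3, 7, 10)

(∇×F)₁ = ∂F₃/∂y − ∂F₂/∂z = x + 4
(∇×F)₂ = ∂F₁/∂z − ∂F₃/∂x = -y + 5*z
(∇×F)₃ = ∂F₂/∂x − ∂F₁/∂y = 4*x^2 - 3*y
∇×F = (x + 4, -y + 5*z, 4*x^2 - 3*y)
At (-1, -2, 1): (3, 7, 10).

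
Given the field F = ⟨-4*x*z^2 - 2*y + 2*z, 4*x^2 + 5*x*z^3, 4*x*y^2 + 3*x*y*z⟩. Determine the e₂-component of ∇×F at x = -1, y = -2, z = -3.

-56

(∇×F)_2 = ∂F₁/∂z − ∂F₃/∂x
= -8*x*z + 2 − (4*y^2 + 3*y*z)
= -8*x*z - 4*y^2 - 3*y*z + 2
At (-1, -2, -3): -56.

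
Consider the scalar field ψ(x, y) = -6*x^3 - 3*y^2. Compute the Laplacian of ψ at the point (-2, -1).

66

∂²ψ/∂x² = -36*x
∂²ψ/∂y² = -6
∇²ψ = -36*x - 6
At (-2, -1): 66.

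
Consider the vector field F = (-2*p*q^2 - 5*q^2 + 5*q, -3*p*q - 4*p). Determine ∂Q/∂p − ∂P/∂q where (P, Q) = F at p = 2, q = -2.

-39

∂F₂/∂p = -3*q - 4
∂F₁/∂q = -4*p*q - 10*q + 5
Scalar curl = 4*p*q + 7*q - 9
At (2, -2): -39.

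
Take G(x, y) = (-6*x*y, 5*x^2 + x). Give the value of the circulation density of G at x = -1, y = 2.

∂G₂/∂x = 10*x + 1
∂G₁/∂y = -6*x
Scalar curl = 16*x + 1
At (-1, 2): -15.

-15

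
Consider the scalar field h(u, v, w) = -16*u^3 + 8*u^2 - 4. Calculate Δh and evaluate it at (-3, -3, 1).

∂²h/∂u² = 16*(-6*u + 1)
∂²h/∂v² = 0
∂²h/∂w² = 0
∇²h = -96*u + 16
At (-3, -3, 1): 304.

304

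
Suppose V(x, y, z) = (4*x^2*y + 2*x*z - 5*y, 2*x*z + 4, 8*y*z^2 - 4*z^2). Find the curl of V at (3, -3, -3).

(66, 6, -37)

(∇×V)₁ = ∂V₃/∂y − ∂V₂/∂z = -2*x + 8*z^2
(∇×V)₂ = ∂V₁/∂z − ∂V₃/∂x = 2*x
(∇×V)₃ = ∂V₂/∂x − ∂V₁/∂y = -4*x^2 + 2*z + 5
∇×V = (-2*x + 8*z^2, 2*x, -4*x^2 + 2*z + 5)
At (3, -3, -3): (66, 6, -37).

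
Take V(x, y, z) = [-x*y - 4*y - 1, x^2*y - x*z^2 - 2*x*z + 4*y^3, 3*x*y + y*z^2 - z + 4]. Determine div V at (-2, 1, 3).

∂V₁/∂x = -y
∂V₂/∂y = x^2 + 12*y^2
∂V₃/∂z = 2*y*z - 1
∇·V = x^2 + 12*y^2 + 2*y*z - y - 1
At (-2, 1, 3): 20.

20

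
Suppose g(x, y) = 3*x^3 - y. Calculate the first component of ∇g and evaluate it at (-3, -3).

81

(∇g)_1 = ∂g/∂x = 9*x^2
At (-3, -3): 81.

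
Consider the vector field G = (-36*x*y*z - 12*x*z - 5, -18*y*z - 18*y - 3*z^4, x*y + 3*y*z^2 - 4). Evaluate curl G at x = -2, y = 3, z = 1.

(67, 237, -72)

(∇×G)₁ = ∂G₃/∂y − ∂G₂/∂z = x + 18*y + 12*z^3 + 3*z^2
(∇×G)₂ = ∂G₁/∂z − ∂G₃/∂x = -36*x*y - 12*x - y
(∇×G)₃ = ∂G₂/∂x − ∂G₁/∂y = 36*x*z
∇×G = (x + 18*y + 12*z^3 + 3*z^2, -36*x*y - 12*x - y, 36*x*z)
At (-2, 3, 1): (67, 237, -72).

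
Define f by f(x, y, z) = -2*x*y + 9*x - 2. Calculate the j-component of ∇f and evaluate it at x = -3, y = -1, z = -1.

6

(∇f)_2 = ∂f/∂y = -2*x
At (-3, -1, -1): 6.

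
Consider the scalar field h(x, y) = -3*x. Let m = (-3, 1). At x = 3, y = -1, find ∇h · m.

∂h/∂x = -3
∂h/∂y = 0
∇h at (3, -1) = (-3, 0)
∇h · m = (-3)(-3) + (0)(1) = 9

9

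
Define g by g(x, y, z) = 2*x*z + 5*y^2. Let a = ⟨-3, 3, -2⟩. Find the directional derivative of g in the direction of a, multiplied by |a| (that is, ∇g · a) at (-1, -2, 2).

-68

∂g/∂x = 2*z
∂g/∂y = 10*y
∂g/∂z = 2*x
∇g at (-1, -2, 2) = (4, -20, -2)
∇g · a = (4)(-3) + (-20)(3) + (-2)(-2) = -68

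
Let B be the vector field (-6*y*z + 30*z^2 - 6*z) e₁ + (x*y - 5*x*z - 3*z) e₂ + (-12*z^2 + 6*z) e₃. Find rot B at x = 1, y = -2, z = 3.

(8, 186, 1)

(∇×B)₁ = ∂B₃/∂y − ∂B₂/∂z = 5*x + 3
(∇×B)₂ = ∂B₁/∂z − ∂B₃/∂x = -6*y + 60*z - 6
(∇×B)₃ = ∂B₂/∂x − ∂B₁/∂y = y + z
∇×B = (5*x + 3, -6*y + 60*z - 6, y + z)
At (1, -2, 3): (8, 186, 1).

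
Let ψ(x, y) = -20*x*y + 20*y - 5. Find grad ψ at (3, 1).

∂ψ/∂x = -20*y
∂ψ/∂y = -20*x + 20
∇ψ = (-20*y, -20*x + 20)
At (3, 1): (-20, -40).

(-20, -40)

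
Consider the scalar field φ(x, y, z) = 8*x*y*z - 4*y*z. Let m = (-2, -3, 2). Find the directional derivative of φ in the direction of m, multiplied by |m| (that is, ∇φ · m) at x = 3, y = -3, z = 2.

∂φ/∂x = 8*y*z
∂φ/∂y = 8*x*z - 4*z
∂φ/∂z = 8*x*y - 4*y
∇φ at (3, -3, 2) = (-48, 40, -60)
∇φ · m = (-48)(-2) + (40)(-3) + (-60)(2) = -144

-144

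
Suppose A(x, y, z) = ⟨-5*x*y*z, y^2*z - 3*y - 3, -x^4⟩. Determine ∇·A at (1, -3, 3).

∂A₁/∂x = -5*y*z
∂A₂/∂y = 2*y*z - 3
∂A₃/∂z = 0
∇·A = -3*y*z - 3
At (1, -3, 3): 24.

24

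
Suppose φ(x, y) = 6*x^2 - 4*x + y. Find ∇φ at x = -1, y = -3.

(-16, 1)

∂φ/∂x = 12*x - 4
∂φ/∂y = 1
∇φ = (12*x - 4, 1)
At (-1, -3): (-16, 1).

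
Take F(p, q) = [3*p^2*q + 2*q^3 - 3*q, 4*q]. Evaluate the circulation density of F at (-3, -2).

-48

∂F₂/∂p = 0
∂F₁/∂q = 3*p^2 + 6*q^2 - 3
Scalar curl = -3*p^2 - 6*q^2 + 3
At (-3, -2): -48.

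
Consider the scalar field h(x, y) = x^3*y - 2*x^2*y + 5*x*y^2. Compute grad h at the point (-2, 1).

∂h/∂x = 3*x^2*y - 4*x*y + 5*y^2
∂h/∂y = x^3 - 2*x^2 + 10*x*y
∇h = (3*x^2*y - 4*x*y + 5*y^2, x^3 - 2*x^2 + 10*x*y)
At (-2, 1): (25, -36).

(25, -36)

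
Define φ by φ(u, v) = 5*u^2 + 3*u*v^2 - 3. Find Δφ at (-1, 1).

∂²φ/∂u² = 10
∂²φ/∂v² = 6*u
∇²φ = 6*u + 10
At (-1, 1): 4.

4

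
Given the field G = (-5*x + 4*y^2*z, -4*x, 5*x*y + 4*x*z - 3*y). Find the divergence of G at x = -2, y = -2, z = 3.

∂G₁/∂x = -5
∂G₂/∂y = 0
∂G₃/∂z = 4*x
∇·G = 4*x - 5
At (-2, -2, 3): -13.

-13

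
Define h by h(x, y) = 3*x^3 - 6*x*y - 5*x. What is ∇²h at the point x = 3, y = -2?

∂²h/∂x² = 18*x
∂²h/∂y² = 0
∇²h = 18*x
At (3, -2): 54.

54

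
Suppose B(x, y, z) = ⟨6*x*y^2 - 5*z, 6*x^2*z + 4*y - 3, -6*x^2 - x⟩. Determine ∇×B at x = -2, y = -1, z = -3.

(∇×B)₁ = ∂B₃/∂y − ∂B₂/∂z = -6*x^2
(∇×B)₂ = ∂B₁/∂z − ∂B₃/∂x = 12*x - 4
(∇×B)₃ = ∂B₂/∂x − ∂B₁/∂y = -12*x*y + 12*x*z
∇×B = (-6*x^2, 12*x - 4, -12*x*y + 12*x*z)
At (-2, -1, -3): (-24, -28, 48).

(-24, -28, 48)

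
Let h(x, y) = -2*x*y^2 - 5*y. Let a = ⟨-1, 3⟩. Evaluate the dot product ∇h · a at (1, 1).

-25

∂h/∂x = -2*y^2
∂h/∂y = -4*x*y - 5
∇h at (1, 1) = (-2, -9)
∇h · a = (-2)(-1) + (-9)(3) = -25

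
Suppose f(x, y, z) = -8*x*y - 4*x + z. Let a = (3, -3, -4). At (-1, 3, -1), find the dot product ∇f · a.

∂f/∂x = -8*y - 4
∂f/∂y = -8*x
∂f/∂z = 1
∇f at (-1, 3, -1) = (-28, 8, 1)
∇f · a = (-28)(3) + (8)(-3) + (1)(-4) = -112

-112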